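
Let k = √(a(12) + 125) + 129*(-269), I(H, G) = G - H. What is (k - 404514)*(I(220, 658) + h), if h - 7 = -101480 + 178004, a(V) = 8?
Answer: -33805939335 + 76969*√133 ≈ -3.3805e+10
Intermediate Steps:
h = 76531 (h = 7 + (-101480 + 178004) = 7 + 76524 = 76531)
k = -34701 + √133 (k = √(8 + 125) + 129*(-269) = √133 - 34701 = -34701 + √133 ≈ -34690.)
(k - 404514)*(I(220, 658) + h) = ((-34701 + √133) - 404514)*((658 - 1*220) + 76531) = (-439215 + √133)*((658 - 220) + 76531) = (-439215 + √133)*(438 + 76531) = (-439215 + √133)*76969 = -33805939335 + 76969*√133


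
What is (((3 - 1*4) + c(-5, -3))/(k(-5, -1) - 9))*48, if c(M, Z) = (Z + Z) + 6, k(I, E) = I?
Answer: 24/7 ≈ 3.4286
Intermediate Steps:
c(M, Z) = 6 + 2*Z (c(M, Z) = 2*Z + 6 = 6 + 2*Z)
(((3 - 1*4) + c(-5, -3))/(k(-5, -1) - 9))*48 = (((3 - 1*4) + (6 + 2*(-3)))/(-5 - 9))*48 = (((3 - 4) + (6 - 6))/(-14))*48 = ((-1 + 0)*(-1/14))*48 = -1*(-1/14)*48 = (1/14)*48 = 24/7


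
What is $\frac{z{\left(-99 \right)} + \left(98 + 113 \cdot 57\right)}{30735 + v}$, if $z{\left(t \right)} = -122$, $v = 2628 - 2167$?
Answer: $\frac{6417}{31196} \approx 0.2057$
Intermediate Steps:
$v = 461$ ($v = 2628 - 2167 = 461$)
$\frac{z{\left(-99 \right)} + \left(98 + 113 \cdot 57\right)}{30735 + v} = \frac{-122 + \left(98 + 113 \cdot 57\right)}{30735 + 461} = \frac{-122 + \left(98 + 6441\right)}{31196} = \left(-122 + 6539\right) \frac{1}{31196} = 6417 \cdot \frac{1}{31196} = \frac{6417}{31196}$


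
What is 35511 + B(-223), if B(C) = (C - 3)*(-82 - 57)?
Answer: 66925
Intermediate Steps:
B(C) = 417 - 139*C (B(C) = (-3 + C)*(-139) = 417 - 139*C)
35511 + B(-223) = 35511 + (417 - 139*(-223)) = 35511 + (417 + 30997) = 35511 + 31414 = 66925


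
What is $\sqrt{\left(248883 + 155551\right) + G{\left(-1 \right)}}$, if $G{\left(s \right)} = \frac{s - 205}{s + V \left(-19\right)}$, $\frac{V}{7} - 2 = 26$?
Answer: $\frac{2 \sqrt{56117752886}}{745} \approx 635.95$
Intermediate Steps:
$V = 196$ ($V = 14 + 7 \cdot 26 = 14 + 182 = 196$)
$G{\left(s \right)} = \frac{-205 + s}{-3724 + s}$ ($G{\left(s \right)} = \frac{s - 205}{s + 196 \left(-19\right)} = \frac{-205 + s}{s - 3724} = \frac{-205 + s}{-3724 + s}$)
$\sqrt{\left(248883 + 155551\right) + G{\left(-1 \right)}} = \sqrt{\left(248883 + 155551\right) + \frac{-205 - 1}{-3724 - 1}} = \sqrt{404434 + \frac{1}{-3725} \left(-206\right)} = \sqrt{404434 - - \frac{206}{3725}} = \sqrt{404434 + \frac{206}{3725}} = \sqrt{\frac{1506516856}{3725}} = \frac{2 \sqrt{56117752886}}{745}$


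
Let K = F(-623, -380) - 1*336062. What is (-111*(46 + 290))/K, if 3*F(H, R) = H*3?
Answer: 37296/336685 ≈ 0.11077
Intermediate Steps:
F(H, R) = H (F(H, R) = (H*3)/3 = (3*H)/3 = H)
K = -336685 (K = -623 - 1*336062 = -623 - 336062 = -336685)
(-111*(46 + 290))/K = -111*(46 + 290)/(-336685) = -111*336*(-1/336685) = -37296*(-1/336685) = 37296/336685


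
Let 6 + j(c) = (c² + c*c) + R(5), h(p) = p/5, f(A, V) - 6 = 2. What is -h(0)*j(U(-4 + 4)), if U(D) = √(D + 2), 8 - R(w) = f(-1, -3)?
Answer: 0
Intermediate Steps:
f(A, V) = 8 (f(A, V) = 6 + 2 = 8)
R(w) = 0 (R(w) = 8 - 1*8 = 8 - 8 = 0)
h(p) = p/5 (h(p) = p*(⅕) = p/5)
U(D) = √(2 + D)
j(c) = -6 + 2*c² (j(c) = -6 + ((c² + c*c) + 0) = -6 + ((c² + c²) + 0) = -6 + (2*c² + 0) = -6 + 2*c²)
-h(0)*j(U(-4 + 4)) = -(⅕)*0*(-6 + 2*(√(2 + (-4 + 4)))²) = -0*(-6 + 2*(√(2 + 0))²) = -0*(-6 + 2*(√2)²) = -0*(-6 + 2*2) = -0*(-6 + 4) = -0*(-2) = -1*0 = 0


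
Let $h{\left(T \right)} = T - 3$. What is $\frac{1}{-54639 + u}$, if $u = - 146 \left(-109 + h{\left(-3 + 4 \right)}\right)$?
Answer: $- \frac{1}{38433} \approx -2.6019 \cdot 10^{-5}$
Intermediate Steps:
$h{\left(T \right)} = -3 + T$ ($h{\left(T \right)} = T - 3 = -3 + T$)
$u = 16206$ ($u = - 146 \left(-109 + \left(-3 + \left(-3 + 4\right)\right)\right) = - 146 \left(-109 + \left(-3 + 1\right)\right) = - 146 \left(-109 - 2\right) = \left(-146\right) \left(-111\right) = 16206$)
$\frac{1}{-54639 + u} = \frac{1}{-54639 + 16206} = \frac{1}{-38433} = - \frac{1}{38433}$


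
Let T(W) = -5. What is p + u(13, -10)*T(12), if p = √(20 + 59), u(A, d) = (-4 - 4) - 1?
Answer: 45 + √79 ≈ 53.888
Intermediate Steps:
u(A, d) = -9 (u(A, d) = -8 - 1 = -9)
p = √79 ≈ 8.8882
p + u(13, -10)*T(12) = √79 - 9*(-5) = √79 + 45 = 45 + √79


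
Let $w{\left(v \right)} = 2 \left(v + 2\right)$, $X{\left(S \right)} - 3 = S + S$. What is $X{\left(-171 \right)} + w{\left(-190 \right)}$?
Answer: $-715$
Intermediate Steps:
$X{\left(S \right)} = 3 + 2 S$ ($X{\left(S \right)} = 3 + \left(S + S\right) = 3 + 2 S$)
$w{\left(v \right)} = 4 + 2 v$ ($w{\left(v \right)} = 2 \left(2 + v\right) = 4 + 2 v$)
$X{\left(-171 \right)} + w{\left(-190 \right)} = \left(3 + 2 \left(-171\right)\right) + \left(4 + 2 \left(-190\right)\right) = \left(3 - 342\right) + \left(4 - 380\right) = -339 - 376 = -715$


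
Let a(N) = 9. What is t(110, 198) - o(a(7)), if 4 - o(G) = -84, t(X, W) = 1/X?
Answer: -9679/110 ≈ -87.991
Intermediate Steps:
o(G) = 88 (o(G) = 4 - 1*(-84) = 4 + 84 = 88)
t(110, 198) - o(a(7)) = 1/110 - 1*88 = 1/110 - 88 = -9679/110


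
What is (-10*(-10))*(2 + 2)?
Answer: 400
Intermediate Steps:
(-10*(-10))*(2 + 2) = 100*4 = 400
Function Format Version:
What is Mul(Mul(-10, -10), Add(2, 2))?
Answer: 400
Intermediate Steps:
Mul(Mul(-10, -10), Add(2, 2)) = Mul(100, 4) = 400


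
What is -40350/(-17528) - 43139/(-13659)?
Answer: 653640521/119707476 ≈ 5.4603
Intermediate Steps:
-40350/(-17528) - 43139/(-13659) = -40350*(-1/17528) - 43139*(-1/13659) = 20175/8764 + 43139/13659 = 653640521/119707476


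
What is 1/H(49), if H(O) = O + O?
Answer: 1/98 ≈ 0.010204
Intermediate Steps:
H(O) = 2*O
1/H(49) = 1/(2*49) = 1/98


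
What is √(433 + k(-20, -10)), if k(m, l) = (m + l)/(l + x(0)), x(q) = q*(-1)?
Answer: 2*√109 ≈ 20.881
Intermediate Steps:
x(q) = -q
k(m, l) = (l + m)/l (k(m, l) = (m + l)/(l - 1*0) = (l + m)/(l + 0) = (l + m)/l)
√(433 + k(-20, -10)) = √(433 + (-10 - 20)/(-10)) = √(433 - ⅒*(-30)) = √(433 + 3) = √436 = 2*√109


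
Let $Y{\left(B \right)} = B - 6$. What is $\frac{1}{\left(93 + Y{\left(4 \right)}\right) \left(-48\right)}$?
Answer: $- \frac{1}{4368} \approx -0.00022894$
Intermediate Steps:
$Y{\left(B \right)} = -6 + B$
$\frac{1}{\left(93 + Y{\left(4 \right)}\right) \left(-48\right)} = \frac{1}{\left(93 + \left(-6 + 4\right)\right) \left(-48\right)} = \frac{1}{\left(93 - 2\right) \left(-48\right)} = \frac{1}{91 \left(-48\right)} = \frac{1}{-4368} = - \frac{1}{4368}$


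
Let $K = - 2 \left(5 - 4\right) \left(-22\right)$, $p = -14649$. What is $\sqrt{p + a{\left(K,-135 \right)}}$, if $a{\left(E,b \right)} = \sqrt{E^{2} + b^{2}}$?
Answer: $\sqrt{-14649 + \sqrt{20161}} \approx 120.45 i$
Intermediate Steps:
$K = 44$ ($K = \left(-2\right) 1 \left(-22\right) = \left(-2\right) \left(-22\right) = 44$)
$\sqrt{p + a{\left(K,-135 \right)}} = \sqrt{-14649 + \sqrt{44^{2} + \left(-135\right)^{2}}} = \sqrt{-14649 + \sqrt{1936 + 18225}} = \sqrt{-14649 + \sqrt{20161}}$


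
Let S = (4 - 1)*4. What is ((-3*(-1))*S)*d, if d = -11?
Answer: -396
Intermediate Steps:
S = 12 (S = 3*4 = 12)
((-3*(-1))*S)*d = (-3*(-1)*12)*(-11) = (3*12)*(-11) = 36*(-11) = -396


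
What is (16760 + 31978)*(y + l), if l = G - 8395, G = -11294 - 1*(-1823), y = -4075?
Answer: -1069360458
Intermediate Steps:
G = -9471 (G = -11294 + 1823 = -9471)
l = -17866 (l = -9471 - 8395 = -17866)
(16760 + 31978)*(y + l) = (16760 + 31978)*(-4075 - 17866) = 48738*(-21941) = -1069360458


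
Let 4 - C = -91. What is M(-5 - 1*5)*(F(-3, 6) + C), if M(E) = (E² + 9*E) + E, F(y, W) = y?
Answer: 0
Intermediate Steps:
C = 95 (C = 4 - 1*(-91) = 4 + 91 = 95)
M(E) = E² + 10*E
M(-5 - 1*5)*(F(-3, 6) + C) = ((-5 - 1*5)*(10 + (-5 - 1*5)))*(-3 + 95) = ((-5 - 5)*(10 + (-5 - 5)))*92 = -10*(10 - 10)*92 = -10*0*92 = 0*92 = 0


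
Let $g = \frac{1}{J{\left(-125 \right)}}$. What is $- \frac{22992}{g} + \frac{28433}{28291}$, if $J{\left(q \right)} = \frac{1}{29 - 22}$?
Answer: $- \frac{650267641}{198037} \approx -3283.6$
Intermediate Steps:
$J{\left(q \right)} = \frac{1}{7}$
$g = 7$ ($g = \frac{1}{\frac{1}{7}} = 7$)
$- \frac{22992}{g} + \frac{28433}{28291} = - \frac{22992}{7} + \frac{28433}{28291} = - \frac{650267641}{198037}$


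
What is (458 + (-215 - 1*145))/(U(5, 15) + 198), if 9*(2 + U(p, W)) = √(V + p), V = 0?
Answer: 1555848/3111691 - 882*√5/3111691 ≈ 0.49937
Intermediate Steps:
U(p, W) = -2 + √p/9 (U(p, W) = -2 + √(0 + p)/9 = -2 + √p/9)
(458 + (-215 - 1*145))/(U(5, 15) + 198) = (458 + (-215 - 1*145))/((-2 + √5/9) + 198) = (458 + (-215 - 145))/(196 + √5/9) = (458 - 360)/(196 + √5/9) = 98/(196 + √5/9)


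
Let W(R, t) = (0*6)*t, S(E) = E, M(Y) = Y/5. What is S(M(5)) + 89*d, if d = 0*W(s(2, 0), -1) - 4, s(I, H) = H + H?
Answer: -355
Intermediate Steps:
M(Y) = Y/5 (M(Y) = Y*(⅕) = Y/5)
s(I, H) = 2*H
W(R, t) = 0 (W(R, t) = 0*t = 0)
d = -4 (d = 0*0 - 4 = 0 - 4 = -4)
S(M(5)) + 89*d = (⅕)*5 + 89*(-4) = 1 - 356 = -355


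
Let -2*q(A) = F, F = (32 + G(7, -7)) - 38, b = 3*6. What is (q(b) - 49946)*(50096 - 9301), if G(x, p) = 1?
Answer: -4074890165/2 ≈ -2.0374e+9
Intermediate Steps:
b = 18
F = -5 (F = (32 + 1) - 38 = 33 - 38 = -5)
q(A) = 5/2 (q(A) = -1/2*(-5) = 5/2)
(q(b) - 49946)*(50096 - 9301) = (5/2 - 49946)*(50096 - 9301) = -99887/2*40795 = -4074890165/2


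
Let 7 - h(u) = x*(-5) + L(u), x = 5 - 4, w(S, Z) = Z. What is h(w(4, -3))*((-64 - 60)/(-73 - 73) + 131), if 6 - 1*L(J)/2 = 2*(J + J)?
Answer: -231000/73 ≈ -3164.4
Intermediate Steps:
L(J) = 12 - 8*J (L(J) = 12 - 4*(J + J) = 12 - 4*2*J = 12 - 8*J)
x = 1
h(u) = 8*u (h(u) = 7 - (1*(-5) + (12 - 8*u)) = 7 - (-5 + (12 - 8*u)) = 7 - (7 - 8*u) = 7 + (-7 + 8*u) = 8*u)
h(w(4, -3))*((-64 - 60)/(-73 - 73) + 131) = (8*(-3))*((-64 - 60)/(-73 - 73) + 131) = -24*(-124/(-146) + 131) = -24*(-124*(-1/146) + 131) = -24*(62/73 + 131) = -24*9625/73 = -231000/73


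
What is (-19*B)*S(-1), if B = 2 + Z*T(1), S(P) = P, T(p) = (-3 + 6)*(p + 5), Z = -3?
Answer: -988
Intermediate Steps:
T(p) = 15 + 3*p (T(p) = 3*(5 + p) = 15 + 3*p)
B = -52 (B = 2 - 3*(15 + 3*1) = 2 - 3*(15 + 3) = 2 - 3*18 = 2 - 54 = -52)
(-19*B)*S(-1) = -19*(-52)*(-1) = 988*(-1) = -988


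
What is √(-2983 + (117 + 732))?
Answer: I*√2134 ≈ 46.195*I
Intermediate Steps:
√(-2983 + (117 + 732)) = √(-2983 + 849) = √(-2134) = I*√2134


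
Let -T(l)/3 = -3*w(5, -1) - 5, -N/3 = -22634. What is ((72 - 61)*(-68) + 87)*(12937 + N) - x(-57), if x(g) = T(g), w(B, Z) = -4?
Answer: -53434558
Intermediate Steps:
N = 67902 (N = -3*(-22634) = 67902)
T(l) = -21 (T(l) = -3*(-3*(-4) - 5) = -3*(12 - 5) = -3*7 = -21)
x(g) = -21
((72 - 61)*(-68) + 87)*(12937 + N) - x(-57) = ((72 - 61)*(-68) + 87)*(12937 + 67902) - 1*(-21) = (11*(-68) + 87)*80839 + 21 = (-748 + 87)*80839 + 21 = -661*80839 + 21 = -53434579 + 21 = -53434558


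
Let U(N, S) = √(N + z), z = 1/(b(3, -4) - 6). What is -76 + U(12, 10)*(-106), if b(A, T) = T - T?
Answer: -76 - 53*√426/3 ≈ -440.64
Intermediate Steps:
b(A, T) = 0
z = -⅙ (z = 1/(0 - 6) = 1/(-6) = -⅙ ≈ -0.16667)
U(N, S) = √(-⅙ + N) (U(N, S) = √(N - ⅙) = √(-⅙ + N))
-76 + U(12, 10)*(-106) = -76 + (√(-6 + 36*12)/6)*(-106) = -76 + (√(-6 + 432)/6)*(-106) = -76 + (√426/6)*(-106) = -76 - 53*√426/3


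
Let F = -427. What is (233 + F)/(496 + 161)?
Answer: -194/657 ≈ -0.29528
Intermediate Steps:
(233 + F)/(496 + 161) = (233 - 427)/(496 + 161) = -194/657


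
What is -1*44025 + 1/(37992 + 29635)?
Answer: -2977278674/67627 ≈ -44025.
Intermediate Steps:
-1*44025 + 1/(37992 + 29635) = -44025 + 1/67627 = -2977278674/67627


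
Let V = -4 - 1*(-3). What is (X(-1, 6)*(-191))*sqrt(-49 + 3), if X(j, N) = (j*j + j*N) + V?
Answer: 1146*I*sqrt(46) ≈ 7772.5*I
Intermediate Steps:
V = -1 (V = -4 + 3 = -1)
X(j, N) = -1 + j**2 + N*j (X(j, N) = (j*j + j*N) - 1 = (j**2 + N*j) - 1 = -1 + j**2 + N*j)
(X(-1, 6)*(-191))*sqrt(-49 + 3) = ((-1 + (-1)**2 + 6*(-1))*(-191))*sqrt(-49 + 3) = ((-1 + 1 - 6)*(-191))*sqrt(-46) = (-6*(-191))*(I*sqrt(46)) = 1146*(I*sqrt(46)) = 1146*I*sqrt(46)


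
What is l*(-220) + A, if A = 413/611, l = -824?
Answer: 110762493/611 ≈ 1.8128e+5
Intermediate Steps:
A = 413/611 (A = 413*(1/611) = 413/611 ≈ 0.67594)
l*(-220) + A = -824*(-220) + 413/611 = 181280 + 413/611 = 110762493/611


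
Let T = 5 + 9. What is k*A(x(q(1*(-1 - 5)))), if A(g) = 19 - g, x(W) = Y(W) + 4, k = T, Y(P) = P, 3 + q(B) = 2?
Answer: 224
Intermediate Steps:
q(B) = -1 (q(B) = -3 + 2 = -1)
T = 14
k = 14
x(W) = 4 + W (x(W) = W + 4 = 4 + W)
k*A(x(q(1*(-1 - 5)))) = 14*(19 - (4 - 1)) = 14*(19 - 1*3) = 14*(19 - 3) = 14*16 = 224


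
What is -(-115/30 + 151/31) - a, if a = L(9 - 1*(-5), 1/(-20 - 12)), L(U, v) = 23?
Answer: -4471/186 ≈ -24.038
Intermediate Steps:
a = 23
-(-115/30 + 151/31) - a = -(-115/30 + 151/31) - 1*23 = -(-115*1/30 + 151*(1/31)) - 23 = -(-23/6 + 151/31) - 23 = -1*193/186 - 23 = -193/186 - 23 = -4471/186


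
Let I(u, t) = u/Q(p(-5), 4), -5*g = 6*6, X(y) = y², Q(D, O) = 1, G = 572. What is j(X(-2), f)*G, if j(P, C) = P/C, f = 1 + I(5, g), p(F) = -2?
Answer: 1144/3 ≈ 381.33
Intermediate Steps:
g = -36/5 (g = -6*6/5 = -⅕*36 = -36/5 ≈ -7.2000)
I(u, t) = u (I(u, t) = u/1 = u*1 = u)
f = 6 (f = 1 + 5 = 6)
j(X(-2), f)*G = ((-2)²/6)*572 = (4*(⅙))*572 = (⅔)*572 = 1144/3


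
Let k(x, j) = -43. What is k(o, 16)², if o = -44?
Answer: 1849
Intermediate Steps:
k(o, 16)² = (-43)² = 1849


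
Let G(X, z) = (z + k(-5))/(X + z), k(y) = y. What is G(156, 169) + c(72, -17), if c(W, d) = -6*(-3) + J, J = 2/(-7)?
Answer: 41448/2275 ≈ 18.219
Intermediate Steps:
J = -2/7 (J = 2*(-⅐) = -2/7 ≈ -0.28571)
c(W, d) = 124/7 (c(W, d) = -6*(-3) - 2/7 = 18 - 2/7 = 124/7)
G(X, z) = (-5 + z)/(X + z) (G(X, z) = (z - 5)/(X + z) = (-5 + z)/(X + z))
G(156, 169) + c(72, -17) = (-5 + 169)/(156 + 169) + 124/7 = 164/325 + 124/7 = 41448/2275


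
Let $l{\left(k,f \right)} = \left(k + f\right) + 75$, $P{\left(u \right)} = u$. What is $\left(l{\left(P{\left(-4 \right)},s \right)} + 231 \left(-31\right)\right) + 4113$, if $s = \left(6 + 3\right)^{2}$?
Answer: $-2896$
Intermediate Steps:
$s = 81$ ($s = 9^{2} = 81$)
$l{\left(k,f \right)} = 75 + f + k$ ($l{\left(k,f \right)} = \left(f + k\right) + 75 = 75 + f + k$)
$\left(l{\left(P{\left(-4 \right)},s \right)} + 231 \left(-31\right)\right) + 4113 = \left(\left(75 + 81 - 4\right) + 231 \left(-31\right)\right) + 4113 = \left(152 - 7161\right) + 4113 = -7009 + 4113 = -2896$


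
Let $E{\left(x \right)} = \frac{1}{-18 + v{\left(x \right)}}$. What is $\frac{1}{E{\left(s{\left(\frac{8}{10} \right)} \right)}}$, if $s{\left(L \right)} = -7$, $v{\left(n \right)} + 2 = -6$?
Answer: $-26$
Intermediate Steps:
$v{\left(n \right)} = -8$ ($v{\left(n \right)} = -2 - 6 = -8$)
$E{\left(x \right)} = - \frac{1}{26}$ ($E{\left(x \right)} = \frac{1}{-18 - 8} = \frac{1}{-26} = - \frac{1}{26}$)
$\frac{1}{E{\left(s{\left(\frac{8}{10} \right)} \right)}} = \frac{1}{- \frac{1}{26}} = -26$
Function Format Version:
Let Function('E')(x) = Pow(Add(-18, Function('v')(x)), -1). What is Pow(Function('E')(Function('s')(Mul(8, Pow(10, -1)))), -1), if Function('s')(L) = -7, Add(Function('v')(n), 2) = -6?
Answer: -26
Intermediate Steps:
Function('v')(n) = -8 (Function('v')(n) = Add(-2, -6) = -8)
Function('E')(x) = Rational(-1, 26) (Function('E')(x) = Pow(Add(-18, -8), -1) = Pow(-26, -1) = Rational(-1, 26))
Pow(Function('E')(Function('s')(Mul(8, Pow(10, -1)))), -1) = Pow(Rational(-1, 26), -1) = -26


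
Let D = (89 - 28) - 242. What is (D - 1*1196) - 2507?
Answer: -3884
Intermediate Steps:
D = -181 (D = 61 - 242 = -181)
(D - 1*1196) - 2507 = (-181 - 1*1196) - 2507 = (-181 - 1196) - 2507 = -1377 - 2507 = -3884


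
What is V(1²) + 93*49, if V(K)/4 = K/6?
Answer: 13673/3 ≈ 4557.7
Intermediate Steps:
V(K) = 2*K/3 (V(K) = 4*(K/6) = 2*K/3)
V(1²) + 93*49 = (⅔)*1² + 93*49 = (⅔)*1 + 4557 = ⅔ + 4557 = 13673/3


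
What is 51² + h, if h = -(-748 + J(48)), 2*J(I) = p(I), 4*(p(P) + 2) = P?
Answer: 3344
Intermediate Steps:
p(P) = -2 + P/4
J(I) = -1 + I/8 (J(I) = (-2 + I/4)/2 = -1 + I/8)
h = 743 (h = -(-748 + (-1 + (⅛)*48)) = -(-748 + (-1 + 6)) = -(-748 + 5) = -1*(-743) = 743)
51² + h = 51² + 743 = 2601 + 743 = 3344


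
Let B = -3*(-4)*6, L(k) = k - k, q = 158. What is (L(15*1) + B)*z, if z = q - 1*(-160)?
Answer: 22896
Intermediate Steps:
z = 318 (z = 158 - 1*(-160) = 158 + 160 = 318)
L(k) = 0
B = 72 (B = 12*6 = 72)
(L(15*1) + B)*z = (0 + 72)*318 = 72*318 = 22896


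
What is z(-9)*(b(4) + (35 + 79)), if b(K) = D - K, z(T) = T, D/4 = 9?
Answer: -1314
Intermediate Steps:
D = 36 (D = 4*9 = 36)
b(K) = 36 - K
z(-9)*(b(4) + (35 + 79)) = -9*((36 - 1*4) + (35 + 79)) = -9*((36 - 4) + 114) = -9*(32 + 114) = -9*146 = -1314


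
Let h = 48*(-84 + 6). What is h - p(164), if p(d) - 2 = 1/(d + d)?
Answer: -1228689/328 ≈ -3746.0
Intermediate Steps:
p(d) = 2 + 1/(2*d) (p(d) = 2 + 1/(d + d) = 2 + 1/(2*d))
h = -3744 (h = 48*(-78) = -3744)
h - p(164) = -3744 - (2 + (½)/164) = -3744 - (2 + (½)*(1/164)) = -3744 - (2 + 1/328) = -3744 - 1*657/328 = -3744 - 657/328 = -1228689/328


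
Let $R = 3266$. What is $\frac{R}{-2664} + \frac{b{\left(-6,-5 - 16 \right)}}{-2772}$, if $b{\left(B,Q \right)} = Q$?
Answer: $- \frac{4463}{3663} \approx -1.2184$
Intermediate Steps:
$\frac{R}{-2664} + \frac{b{\left(-6,-5 - 16 \right)}}{-2772} = \frac{3266}{-2664} + \frac{-5 - 16}{-2772} = 3266 \left(- \frac{1}{2664}\right) + \left(-5 - 16\right) \left(- \frac{1}{2772}\right) = - \frac{1633}{1332} - - \frac{1}{132} = - \frac{1633}{1332} + \frac{1}{132} = - \frac{4463}{3663}$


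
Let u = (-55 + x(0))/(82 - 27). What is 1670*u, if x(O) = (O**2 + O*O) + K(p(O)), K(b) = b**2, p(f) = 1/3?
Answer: -164996/99 ≈ -1666.6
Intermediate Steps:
p(f) = 1/3
x(O) = 1/9 + 2*O**2 (x(O) = (O**2 + O*O) + (1/3)**2 = (O**2 + O**2) + 1/9 = 2*O**2 + 1/9 = 1/9 + 2*O**2)
u = -494/495 (u = (-55 + (1/9 + 2*0**2))/(82 - 27) = (-55 + (1/9 + 2*0))/55 = (-55 + (1/9 + 0))*(1/55) = (-55 + 1/9)*(1/55) = -494/9*1/55 = -494/495 ≈ -0.99798)
1670*u = 1670*(-494/495) = -164996/99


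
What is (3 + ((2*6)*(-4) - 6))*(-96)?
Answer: 4896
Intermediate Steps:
(3 + ((2*6)*(-4) - 6))*(-96) = (3 + (12*(-4) - 6))*(-96) = (3 + (-48 - 6))*(-96) = (3 - 54)*(-96) = -51*(-96) = 4896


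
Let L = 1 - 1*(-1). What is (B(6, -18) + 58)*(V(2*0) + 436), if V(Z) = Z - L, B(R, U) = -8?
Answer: 21700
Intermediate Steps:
L = 2 (L = 1 + 1 = 2)
V(Z) = -2 + Z (V(Z) = Z - 1*2 = Z - 2 = -2 + Z)
(B(6, -18) + 58)*(V(2*0) + 436) = (-8 + 58)*((-2 + 2*0) + 436) = 50*((-2 + 0) + 436) = 50*(-2 + 436) = 50*434 = 21700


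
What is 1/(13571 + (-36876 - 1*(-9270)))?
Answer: -1/14035 ≈ -7.1250e-5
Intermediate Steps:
1/(13571 + (-36876 - 1*(-9270))) = 1/(13571 + (-36876 + 9270)) = 1/(13571 - 27606) = 1/(-14035) = -1/14035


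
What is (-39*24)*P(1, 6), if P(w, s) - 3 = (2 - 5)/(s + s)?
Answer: -2574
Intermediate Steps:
P(w, s) = 3 - 3/(2*s) (P(w, s) = 3 + (2 - 5)/(s + s) = 3 - 3*1/(2*s) = 3 - 3/(2*s))
(-39*24)*P(1, 6) = (-39*24)*(3 - 3/2/6) = -936*(3 - 3/2*1/6) = -936*(3 - 1/4) = -936*11/4 = -2574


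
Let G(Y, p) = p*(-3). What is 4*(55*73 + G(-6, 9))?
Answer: 15952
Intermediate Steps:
G(Y, p) = -3*p
4*(55*73 + G(-6, 9)) = 4*(55*73 - 3*9) = 4*(4015 - 27) = 4*3988 = 15952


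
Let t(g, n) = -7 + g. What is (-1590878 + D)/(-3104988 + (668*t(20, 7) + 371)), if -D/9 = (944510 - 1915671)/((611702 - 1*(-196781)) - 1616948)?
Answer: 21084883979/41032024145 ≈ 0.51386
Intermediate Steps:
D = -8740449/808465 (D = -9*(944510 - 1915671)/((611702 - 1*(-196781)) - 1616948) = -(-8740449)/((611702 + 196781) - 1616948) = -(-8740449)/(808483 - 1616948) = -(-8740449)/(-808465) = -(-8740449)*(-1)/808465 = -9*971161/808465 = -8740449/808465 ≈ -10.811)
(-1590878 + D)/(-3104988 + (668*t(20, 7) + 371)) = (-1590878 - 8740449/808465)/(-3104988 + (668*(-7 + 20) + 371)) = -1286177922719/(808465*(-3104988 + (668*13 + 371))) = -1286177922719/(808465*(-3104988 + (8684 + 371))) = -1286177922719/(808465*(-3104988 + 9055)) = -1286177922719/808465/(-3095933) = -1286177922719/808465*(-1/3095933) = 21084883979/41032024145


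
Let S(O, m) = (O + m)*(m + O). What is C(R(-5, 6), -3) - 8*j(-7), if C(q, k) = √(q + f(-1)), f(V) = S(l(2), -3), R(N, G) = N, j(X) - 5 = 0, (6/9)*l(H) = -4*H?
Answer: -40 + 2*√55 ≈ -25.168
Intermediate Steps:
l(H) = -6*H (l(H) = 3*(-4*H)/2 = -6*H)
j(X) = 5 (j(X) = 5 + 0 = 5)
S(O, m) = (O + m)² (S(O, m) = (O + m)*(O + m) = (O + m)²)
f(V) = 225 (f(V) = (-6*2 - 3)² = (-12 - 3)² = (-15)² = 225)
C(q, k) = √(225 + q) (C(q, k) = √(q + 225) = √(225 + q))
C(R(-5, 6), -3) - 8*j(-7) = √(225 - 5) - 8*5 = √220 - 40 = 2*√55 - 40 = -40 + 2*√55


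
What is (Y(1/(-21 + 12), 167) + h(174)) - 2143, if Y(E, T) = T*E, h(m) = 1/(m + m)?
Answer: -2256661/1044 ≈ -2161.6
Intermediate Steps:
h(m) = 1/(2*m)
Y(E, T) = E*T
(Y(1/(-21 + 12), 167) + h(174)) - 2143 = (167/(-21 + 12) + (1/2)/174) - 2143 = (167/(-9) + (1/2)*(1/174)) - 2143 = (-1/9*167 + 1/348) - 2143 = (-167/9 + 1/348) - 2143 = -19369/1044 - 2143 = -2256661/1044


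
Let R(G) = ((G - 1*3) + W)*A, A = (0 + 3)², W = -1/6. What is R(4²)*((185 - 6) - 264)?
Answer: -19635/2 ≈ -9817.5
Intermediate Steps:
W = -⅙ (W = -1*⅙ = -⅙ ≈ -0.16667)
A = 9 (A = 3² = 9)
R(G) = -57/2 + 9*G (R(G) = ((G - 1*3) - ⅙)*9 = ((G - 3) - ⅙)*9 = ((-3 + G) - ⅙)*9 = (-19/6 + G)*9 = -57/2 + 9*G)
R(4²)*((185 - 6) - 264) = (-57/2 + 9*4²)*((185 - 6) - 264) = (-57/2 + 9*16)*(179 - 264) = (-57/2 + 144)*(-85) = (231/2)*(-85) = -19635/2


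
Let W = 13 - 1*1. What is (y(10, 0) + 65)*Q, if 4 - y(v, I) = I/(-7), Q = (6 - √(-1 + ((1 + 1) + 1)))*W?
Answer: 4968 - 828*√2 ≈ 3797.0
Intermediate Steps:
W = 12 (W = 13 - 1 = 12)
Q = 72 - 12*√2 (Q = (6 - √(-1 + ((1 + 1) + 1)))*12 = (6 - √(-1 + (2 + 1)))*12 = (6 - √(-1 + 3))*12 = (6 - √2)*12 = 72 - 12*√2 ≈ 55.029)
y(v, I) = 4 + I/7 (y(v, I) = 4 - I/(-7) = 4 - I*(-1)/7 = 4 - (-1)*I/7 = 4 + I/7)
(y(10, 0) + 65)*Q = ((4 + (⅐)*0) + 65)*(72 - 12*√2) = ((4 + 0) + 65)*(72 - 12*√2) = (4 + 65)*(72 - 12*√2) = 69*(72 - 12*√2) = 4968 - 828*√2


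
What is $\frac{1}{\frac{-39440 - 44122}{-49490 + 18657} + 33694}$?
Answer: $\frac{30833}{1038970664} \approx 2.9676 \cdot 10^{-5}$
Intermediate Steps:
$\frac{1}{\frac{-39440 - 44122}{-49490 + 18657} + 33694} = \frac{1}{- \frac{83562}{-30833} + 33694} = \frac{1}{\left(-83562\right) \left(- \frac{1}{30833}\right) + 33694} = \frac{1}{\frac{83562}{30833} + 33694} = \frac{1}{\frac{1038970664}{30833}} = \frac{30833}{1038970664}$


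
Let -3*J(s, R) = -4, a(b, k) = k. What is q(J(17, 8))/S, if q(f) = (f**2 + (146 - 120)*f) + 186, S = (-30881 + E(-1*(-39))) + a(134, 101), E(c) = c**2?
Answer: -2002/263331 ≈ -0.0076026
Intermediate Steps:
J(s, R) = 4/3 (J(s, R) = -1/3*(-4) = 4/3)
S = -29259 (S = (-30881 + (-1*(-39))**2) + 101 = (-30881 + 39**2) + 101 = (-30881 + 1521) + 101 = -29360 + 101 = -29259)
q(f) = 186 + f**2 + 26*f (q(f) = (f**2 + 26*f) + 186 = 186 + f**2 + 26*f)
q(J(17, 8))/S = (186 + (4/3)**2 + 26*(4/3))/(-29259) = (186 + 16/9 + 104/3)*(-1/29259) = (2002/9)*(-1/29259) = -2002/263331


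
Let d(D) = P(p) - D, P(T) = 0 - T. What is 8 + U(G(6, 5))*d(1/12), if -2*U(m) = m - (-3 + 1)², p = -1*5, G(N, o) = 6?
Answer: 37/12 ≈ 3.0833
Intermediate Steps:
p = -5
P(T) = -T
d(D) = 5 - D (d(D) = -1*(-5) - D = 5 - D)
U(m) = 2 - m/2 (U(m) = -(m - (-3 + 1)²)/2 = -(m - 1*(-2)²)/2 = -(m - 1*4)/2 = -(m - 4)/2 = -(-4 + m)/2 = 2 - m/2)
8 + U(G(6, 5))*d(1/12) = 8 + (2 - ½*6)*(5 - 1/12) = 8 + (2 - 3)*(5 - 1*1/12) = 8 - (5 - 1/12) = 8 - 1*59/12 = 8 - 59/12 = 37/12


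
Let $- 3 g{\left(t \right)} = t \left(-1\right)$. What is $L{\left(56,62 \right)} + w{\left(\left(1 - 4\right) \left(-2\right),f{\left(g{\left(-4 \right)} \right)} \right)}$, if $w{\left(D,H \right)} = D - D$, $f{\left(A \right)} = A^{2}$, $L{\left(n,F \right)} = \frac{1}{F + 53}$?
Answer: $\frac{1}{115} \approx 0.0086956$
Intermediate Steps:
$g{\left(t \right)} = \frac{t}{3}$ ($g{\left(t \right)} = - \frac{t \left(-1\right)}{3} = - \frac{\left(-1\right) t}{3} = \frac{t}{3}$)
$L{\left(n,F \right)} = \frac{1}{53 + F}$
$w{\left(D,H \right)} = 0$
$L{\left(56,62 \right)} + w{\left(\left(1 - 4\right) \left(-2\right),f{\left(g{\left(-4 \right)} \right)} \right)} = \frac{1}{53 + 62} + 0 = \frac{1}{115} + 0 = \frac{1}{115}$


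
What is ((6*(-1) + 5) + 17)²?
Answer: 256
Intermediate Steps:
((6*(-1) + 5) + 17)² = ((-6 + 5) + 17)² = (-1 + 17)² = 16² = 256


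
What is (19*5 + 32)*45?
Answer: 5715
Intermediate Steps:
(19*5 + 32)*45 = (95 + 32)*45 = 127*45 = 5715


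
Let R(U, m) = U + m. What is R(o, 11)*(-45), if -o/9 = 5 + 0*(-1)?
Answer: 1530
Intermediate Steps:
o = -45 (o = -9*(5 + 0*(-1)) = -9*(5 + 0) = -9*5 = -45)
R(o, 11)*(-45) = (-45 + 11)*(-45) = -34*(-45) = 1530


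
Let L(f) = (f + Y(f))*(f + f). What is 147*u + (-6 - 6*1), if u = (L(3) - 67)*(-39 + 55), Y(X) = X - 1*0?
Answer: -72924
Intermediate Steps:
Y(X) = X (Y(X) = X + 0 = X)
L(f) = 4*f**2 (L(f) = (f + f)*(f + f) = (2*f)*(2*f) = 4*f**2)
u = -496 (u = (4*3**2 - 67)*(-39 + 55) = (4*9 - 67)*16 = (36 - 67)*16 = -31*16 = -496)
147*u + (-6 - 6*1) = 147*(-496) + (-6 - 6*1) = -72912 + (-6 - 6) = -72912 - 12 = -72924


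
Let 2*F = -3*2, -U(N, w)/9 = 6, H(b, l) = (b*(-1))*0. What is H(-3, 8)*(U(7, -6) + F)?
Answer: 0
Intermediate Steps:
H(b, l) = 0 (H(b, l) = -b*0 = 0)
U(N, w) = -54 (U(N, w) = -9*6 = -54)
F = -3 (F = (-3*2)/2 = (½)*(-6) = -3)
H(-3, 8)*(U(7, -6) + F) = 0*(-54 - 3) = 0*(-57) = 0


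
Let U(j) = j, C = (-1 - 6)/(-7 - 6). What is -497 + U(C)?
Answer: -6454/13 ≈ -496.46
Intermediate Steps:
C = 7/13 (C = -7/(-13) = -7*(-1/13) = 7/13 ≈ 0.53846)
-497 + U(C) = -497 + 7/13 = -6454/13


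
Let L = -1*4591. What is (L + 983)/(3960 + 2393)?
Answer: -3608/6353 ≈ -0.56792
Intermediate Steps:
L = -4591
(L + 983)/(3960 + 2393) = (-4591 + 983)/(3960 + 2393) = -3608/6353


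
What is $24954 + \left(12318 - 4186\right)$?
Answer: $33086$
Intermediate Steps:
$24954 + \left(12318 - 4186\right) = 24954 + 8132 = 33086$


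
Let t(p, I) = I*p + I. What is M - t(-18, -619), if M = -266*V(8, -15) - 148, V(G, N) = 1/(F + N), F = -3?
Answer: -95906/9 ≈ -10656.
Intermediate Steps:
t(p, I) = I + I*p
V(G, N) = 1/(-3 + N)
M = -1199/9 (M = -266/(-3 - 15) - 148 = -266/(-18) - 148 = -266*(-1/18) - 148 = 133/9 - 148 = -1199/9 ≈ -133.22)
M - t(-18, -619) = -1199/9 - (-619)*(1 - 18) = -1199/9 - (-619)*(-17) = -1199/9 - 1*10523 = -1199/9 - 10523 = -95906/9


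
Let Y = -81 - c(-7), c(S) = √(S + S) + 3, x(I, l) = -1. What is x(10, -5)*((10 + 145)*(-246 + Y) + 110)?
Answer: 51040 + 155*I*√14 ≈ 51040.0 + 579.96*I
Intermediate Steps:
c(S) = 3 + √2*√S (c(S) = √(2*S) + 3 = √2*√S + 3 = 3 + √2*√S)
Y = -84 - I*√14 (Y = -81 - (3 + √2*√(-7)) = -81 - (3 + √2*(I*√7)) = -81 - (3 + I*√14) = -81 + (-3 - I*√14) = -84 - I*√14 ≈ -84.0 - 3.7417*I)
x(10, -5)*((10 + 145)*(-246 + Y) + 110) = -((10 + 145)*(-246 + (-84 - I*√14)) + 110) = -(155*(-330 - I*√14) + 110) = -((-51150 - 155*I*√14) + 110) = -(-51040 - 155*I*√14) = 51040 + 155*I*√14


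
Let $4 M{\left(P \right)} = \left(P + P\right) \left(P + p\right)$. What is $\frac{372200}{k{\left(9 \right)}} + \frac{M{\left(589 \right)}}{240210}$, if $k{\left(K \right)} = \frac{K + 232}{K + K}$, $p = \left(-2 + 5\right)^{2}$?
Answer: $\frac{1609353358751}{57890610} \approx 27800.0$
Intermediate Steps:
$p = 9$ ($p = 3^{2} = 9$)
$k{\left(K \right)} = \frac{232 + K}{2 K}$
$M{\left(P \right)} = \frac{P \left(9 + P\right)}{2}$ ($M{\left(P \right)} = \frac{\left(P + P\right) \left(P + 9\right)}{4} = \frac{2 P \left(9 + P\right)}{4} = \frac{P \left(9 + P\right)}{2}$)
$\frac{372200}{k{\left(9 \right)}} + \frac{M{\left(589 \right)}}{240210} = \frac{372200}{\frac{1}{2} \cdot \frac{1}{9} \left(232 + 9\right)} + \frac{\frac{1}{2} \cdot 589 \left(9 + 589\right)}{240210} = \frac{372200}{\frac{1}{2} \cdot \frac{1}{9} \cdot 241} + \frac{1}{2} \cdot 589 \cdot 598 \cdot \frac{1}{240210} = \frac{372200}{\frac{241}{18}} + 176111 \cdot \frac{1}{240210} = 372200 \cdot \frac{18}{241} + \frac{176111}{240210} = \frac{6699600}{241} + \frac{176111}{240210} = \frac{1609353358751}{57890610}$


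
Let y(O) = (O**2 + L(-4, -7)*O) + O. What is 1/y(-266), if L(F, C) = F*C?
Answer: 1/63042 ≈ 1.5862e-5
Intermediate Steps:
L(F, C) = C*F
y(O) = O**2 + 29*O (y(O) = (O**2 + (-7*(-4))*O) + O = (O**2 + 28*O) + O = O**2 + 29*O)
1/y(-266) = 1/(-266*(29 - 266)) = 1/(-266*(-237)) = 1/63042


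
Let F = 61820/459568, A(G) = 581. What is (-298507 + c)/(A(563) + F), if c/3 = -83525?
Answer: -63085129144/66767707 ≈ -944.84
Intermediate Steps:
c = -250575 (c = 3*(-83525) = -250575)
F = 15455/114892 (F = 61820*(1/459568) = 15455/114892 ≈ 0.13452)
(-298507 + c)/(A(563) + F) = (-298507 - 250575)/(581 + 15455/114892) = -549082/66767707/114892 = -549082*114892/66767707 = -63085129144/66767707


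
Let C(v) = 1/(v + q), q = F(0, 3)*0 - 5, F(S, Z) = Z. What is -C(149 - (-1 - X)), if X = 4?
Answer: -1/149 ≈ -0.0067114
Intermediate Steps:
q = -5 (q = 3*0 - 5 = 0 - 5 = -5)
C(v) = 1/(-5 + v) (C(v) = 1/(v - 5) = 1/(-5 + v))
-C(149 - (-1 - X)) = -1/(-5 + (149 - (-1 - 1*4))) = -1/(-5 + (149 - (-1 - 4))) = -1/(-5 + (149 - 1*(-5))) = -1/(-5 + (149 + 5)) = -1/(-5 + 154) = -1/149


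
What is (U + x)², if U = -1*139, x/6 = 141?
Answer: 499849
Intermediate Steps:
x = 846 (x = 6*141 = 846)
U = -139
(U + x)² = (-139 + 846)² = 707² = 499849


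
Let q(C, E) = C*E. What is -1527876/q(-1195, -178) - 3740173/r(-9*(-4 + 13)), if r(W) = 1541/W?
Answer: 32219496824157/163893055 ≈ 1.9659e+5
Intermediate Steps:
-1527876/q(-1195, -178) - 3740173/r(-9*(-4 + 13)) = -1527876/((-1195*(-178))) - 3740173/(1541/((-9*(-4 + 13)))) = -1527876/212710 - 3740173/(1541/((-9*9))) = -1527876*1/212710 - 3740173/(1541/(-81)) = -763938/106355 - 3740173/(1541*(-1/81)) = -763938/106355 - 3740173/(-1541/81) = -763938/106355 - 3740173*(-81/1541) = -763938/106355 + 302954013/1541 = 32219496824157/163893055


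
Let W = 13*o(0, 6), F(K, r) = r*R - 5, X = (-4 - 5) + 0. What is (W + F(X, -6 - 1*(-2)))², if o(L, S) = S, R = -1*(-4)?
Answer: 3249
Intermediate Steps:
R = 4
X = -9 (X = -9 + 0 = -9)
F(K, r) = -5 + 4*r (F(K, r) = r*4 - 5 = 4*r - 5 = -5 + 4*r)
W = 78 (W = 13*6 = 78)
(W + F(X, -6 - 1*(-2)))² = (78 + (-5 + 4*(-6 - 1*(-2))))² = (78 + (-5 + 4*(-6 + 2)))² = (78 + (-5 + 4*(-4)))² = (78 + (-5 - 16))² = (78 - 21)² = 57² = 3249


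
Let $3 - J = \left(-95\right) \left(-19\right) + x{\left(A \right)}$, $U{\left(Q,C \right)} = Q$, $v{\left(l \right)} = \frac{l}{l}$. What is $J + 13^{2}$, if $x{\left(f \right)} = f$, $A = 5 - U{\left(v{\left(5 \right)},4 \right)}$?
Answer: $-1637$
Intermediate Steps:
$v{\left(l \right)} = 1$
$A = 4$ ($A = 5 - 1 = 4$)
$J = -1806$ ($J = 3 - \left(\left(-95\right) \left(-19\right) + 4\right) = 3 - \left(1805 + 4\right) = 3 - 1809 = -1806$)
$J + 13^{2} = -1806 + 13^{2} = -1806 + 169 = -1637$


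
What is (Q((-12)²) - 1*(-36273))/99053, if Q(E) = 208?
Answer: 36481/99053 ≈ 0.36830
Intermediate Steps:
(Q((-12)²) - 1*(-36273))/99053 = (208 - 1*(-36273))/99053 = (208 + 36273)*(1/99053) = 36481*(1/99053) = 36481/99053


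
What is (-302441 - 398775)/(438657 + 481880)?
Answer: -701216/920537 ≈ -0.76175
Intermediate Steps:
(-302441 - 398775)/(438657 + 481880) = -701216/920537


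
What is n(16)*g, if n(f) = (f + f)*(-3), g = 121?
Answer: -11616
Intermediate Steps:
n(f) = -6*f (n(f) = (2*f)*(-3) = -6*f)
n(16)*g = -6*16*121 = -96*121 = -11616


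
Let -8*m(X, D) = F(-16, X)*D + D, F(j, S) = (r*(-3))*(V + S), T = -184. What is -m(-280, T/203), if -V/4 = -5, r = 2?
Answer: -5129/29 ≈ -176.86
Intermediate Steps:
V = 20 (V = -4*(-5) = 20)
F(j, S) = -120 - 6*S (F(j, S) = (2*(-3))*(20 + S) = -6*(20 + S) = -120 - 6*S)
m(X, D) = -D/8 - D*(-120 - 6*X)/8 (m(X, D) = -((-120 - 6*X)*D + D)/8 = -(D*(-120 - 6*X) + D)/8 = -(D + D*(-120 - 6*X))/8 = -D/8 - D*(-120 - 6*X)/8)
-m(-280, T/203) = -(-184/203)*(119 + 6*(-280))/8 = -(-184*1/203)*(119 - 1680)/8 = -(-184)*(-1561)/(8*203) = -1*5129/29 = -5129/29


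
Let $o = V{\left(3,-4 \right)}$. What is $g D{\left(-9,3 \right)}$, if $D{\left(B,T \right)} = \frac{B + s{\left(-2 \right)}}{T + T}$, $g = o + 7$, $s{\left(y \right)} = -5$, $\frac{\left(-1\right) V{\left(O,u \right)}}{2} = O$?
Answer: $- \frac{7}{3} \approx -2.3333$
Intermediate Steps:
$V{\left(O,u \right)} = - 2 O$
$o = -6$ ($o = \left(-2\right) 3 = -6$)
$g = 1$ ($g = -6 + 7 = 1$)
$D{\left(B,T \right)} = \frac{-5 + B}{2 T}$ ($D{\left(B,T \right)} = \frac{B - 5}{T + T} = \frac{-5 + B}{2 T}$)
$g D{\left(-9,3 \right)} = 1 \frac{-5 - 9}{2 \cdot 3} = 1 \cdot \frac{1}{2} \cdot \frac{1}{3} \left(-14\right) = 1 \left(- \frac{7}{3}\right) = - \frac{7}{3}$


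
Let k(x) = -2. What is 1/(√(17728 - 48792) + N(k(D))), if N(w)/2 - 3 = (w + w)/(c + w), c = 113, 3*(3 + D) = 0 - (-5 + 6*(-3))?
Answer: 36519/191586254 - 12321*I*√7766/191586254 ≈ 0.00019061 - 0.0056674*I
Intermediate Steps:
D = 14/3 (D = -3 + (0 - (-5 + 6*(-3)))/3 = -3 + (0 - (-5 - 18))/3 = -3 + (0 - 1*(-23))/3 = -3 + (0 + 23)/3 = -3 + (⅓)*23 = -3 + 23/3 = 14/3 ≈ 4.6667)
N(w) = 6 + 4*w/(113 + w) (N(w) = 6 + 2*((w + w)/(113 + w)) = 6 + 2*((2*w)/(113 + w)) = 6 + 2*(2*w/(113 + w)) = 6 + 4*w/(113 + w))
1/(√(17728 - 48792) + N(k(D))) = 1/(√(17728 - 48792) + 2*(339 + 5*(-2))/(113 - 2)) = 1/(√(-31064) + 2*(339 - 10)/111) = 1/(2*I*√7766 + 2*(1/111)*329) = 1/(2*I*√7766 + 658/111) = 1/(658/111 + 2*I*√7766)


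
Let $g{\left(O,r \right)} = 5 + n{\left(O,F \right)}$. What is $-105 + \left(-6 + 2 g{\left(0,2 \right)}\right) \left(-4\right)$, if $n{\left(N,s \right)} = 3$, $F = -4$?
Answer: $-145$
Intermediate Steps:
$g{\left(O,r \right)} = 8$ ($g{\left(O,r \right)} = 5 + 3 = 8$)
$-105 + \left(-6 + 2 g{\left(0,2 \right)}\right) \left(-4\right) = -105 + \left(-6 + 2 \cdot 8\right) \left(-4\right) = -105 + \left(-6 + 16\right) \left(-4\right) = -105 + 10 \left(-4\right) = -105 - 40 = -145$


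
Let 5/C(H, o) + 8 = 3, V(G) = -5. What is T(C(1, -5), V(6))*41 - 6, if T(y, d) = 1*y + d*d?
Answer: 978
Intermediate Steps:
C(H, o) = -1 (C(H, o) = 5/(-8 + 3) = 5/(-5) = 5*(-⅕) = -1)
T(y, d) = y + d²
T(C(1, -5), V(6))*41 - 6 = (-1 + (-5)²)*41 - 6 = (-1 + 25)*41 - 6 = 24*41 - 6 = 984 - 6 = 978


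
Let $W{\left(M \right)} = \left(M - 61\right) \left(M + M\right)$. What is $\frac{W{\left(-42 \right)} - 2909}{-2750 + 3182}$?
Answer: $\frac{5743}{432} \approx 13.294$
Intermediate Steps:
$W{\left(M \right)} = 2 M \left(-61 + M\right)$ ($W{\left(M \right)} = \left(-61 + M\right) 2 M = 2 M \left(-61 + M\right)$)
$\frac{W{\left(-42 \right)} - 2909}{-2750 + 3182} = \frac{2 \left(-42\right) \left(-61 - 42\right) - 2909}{-2750 + 3182} = \frac{2 \left(-42\right) \left(-103\right) - 2909}{432} = \left(8652 - 2909\right) \frac{1}{432} = 5743 \cdot \frac{1}{432} = \frac{5743}{432}$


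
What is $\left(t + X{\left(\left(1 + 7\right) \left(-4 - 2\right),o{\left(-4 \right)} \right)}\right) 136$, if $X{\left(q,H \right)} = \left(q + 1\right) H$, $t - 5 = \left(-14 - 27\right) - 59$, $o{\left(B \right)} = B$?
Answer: $12648$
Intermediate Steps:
$t = -95$ ($t = 5 - 100 = -95$)
$X{\left(q,H \right)} = H \left(1 + q\right)$ ($X{\left(q,H \right)} = \left(1 + q\right) H = H \left(1 + q\right)$)
$\left(t + X{\left(\left(1 + 7\right) \left(-4 - 2\right),o{\left(-4 \right)} \right)}\right) 136 = \left(-95 - 4 \left(1 + \left(1 + 7\right) \left(-4 - 2\right)\right)\right) 136 = \left(-95 - 4 \left(1 + 8 \left(-6\right)\right)\right) 136 = \left(-95 - 4 \left(1 - 48\right)\right) 136 = \left(-95 - -188\right) 136 = \left(-95 + 188\right) 136 = 93 \cdot 136 = 12648$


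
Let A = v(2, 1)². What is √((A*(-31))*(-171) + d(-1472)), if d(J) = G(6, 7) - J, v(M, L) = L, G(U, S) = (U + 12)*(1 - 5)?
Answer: √6701 ≈ 81.860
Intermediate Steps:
G(U, S) = -48 - 4*U (G(U, S) = (12 + U)*(-4) = -48 - 4*U)
A = 1 (A = 1² = 1)
d(J) = -72 - J (d(J) = (-48 - 4*6) - J = (-48 - 24) - J = -72 - J)
√((A*(-31))*(-171) + d(-1472)) = √((1*(-31))*(-171) + (-72 - 1*(-1472))) = √(-31*(-171) + (-72 + 1472)) = √(5301 + 1400) = √6701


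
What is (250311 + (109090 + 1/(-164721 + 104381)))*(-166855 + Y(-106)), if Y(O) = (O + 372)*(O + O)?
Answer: -4841391668912733/60340 ≈ -8.0235e+10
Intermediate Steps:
Y(O) = 2*O*(372 + O) (Y(O) = (372 + O)*(2*O) = 2*O*(372 + O))
(250311 + (109090 + 1/(-164721 + 104381)))*(-166855 + Y(-106)) = (250311 + (109090 + 1/(-164721 + 104381)))*(-166855 + 2*(-106)*(372 - 106)) = (250311 + (109090 + 1/(-60340)))*(-166855 + 2*(-106)*266) = (250311 + (109090 - 1/60340))*(-166855 - 56392) = (250311 + 6582490599/60340)*(-223247) = (21686256339/60340)*(-223247) = -4841391668912733/60340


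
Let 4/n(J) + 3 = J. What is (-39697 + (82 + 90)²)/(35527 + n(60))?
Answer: -576441/2025043 ≈ -0.28466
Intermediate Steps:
n(J) = 4/(-3 + J)
(-39697 + (82 + 90)²)/(35527 + n(60)) = (-39697 + (82 + 90)²)/(35527 + 4/(-3 + 60)) = (-39697 + 172²)/(35527 + 4/57) = (-39697 + 29584)/(35527 + 4*(1/57)) = -10113/(35527 + 4/57) = -10113/2025043/57 = -10113*57/2025043 = -576441/2025043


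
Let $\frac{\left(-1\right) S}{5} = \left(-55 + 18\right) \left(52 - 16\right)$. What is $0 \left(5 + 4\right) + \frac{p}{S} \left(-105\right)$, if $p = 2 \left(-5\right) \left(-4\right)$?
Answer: $- \frac{70}{111} \approx -0.63063$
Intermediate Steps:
$p = 40$ ($p = \left(-10\right) \left(-4\right) = 40$)
$S = 6660$ ($S = - 5 \left(-55 + 18\right) \left(52 - 16\right) = - 5 \left(\left(-37\right) 36\right) = \left(-5\right) \left(-1332\right) = 6660$)
$0 \left(5 + 4\right) + \frac{p}{S} \left(-105\right) = 0 \left(5 + 4\right) + \frac{40}{6660} \left(-105\right) = 0 \cdot 9 + 40 \cdot \frac{1}{6660} \left(-105\right) = 0 + \frac{2}{333} \left(-105\right) = 0 - \frac{70}{111} = - \frac{70}{111}$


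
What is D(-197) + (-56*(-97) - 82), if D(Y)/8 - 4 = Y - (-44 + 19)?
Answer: 4006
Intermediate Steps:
D(Y) = 232 + 8*Y (D(Y) = 32 + 8*(Y - (-44 + 19)) = 32 + 8*(Y - 1*(-25)) = 32 + 8*(Y + 25) = 32 + 8*(25 + Y) = 32 + (200 + 8*Y) = 232 + 8*Y)
D(-197) + (-56*(-97) - 82) = (232 + 8*(-197)) + (-56*(-97) - 82) = (232 - 1576) + (5432 - 82) = -1344 + 5350 = 4006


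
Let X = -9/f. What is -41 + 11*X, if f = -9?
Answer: -30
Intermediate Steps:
X = 1 (X = -9/(-9) = -9*(-⅑) = 1)
-41 + 11*X = -41 + 11*1 = -41 + 11 = -30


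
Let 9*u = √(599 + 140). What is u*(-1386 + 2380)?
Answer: 994*√739/9 ≈ 3002.4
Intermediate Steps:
u = √739/9 (u = √(599 + 140)/9 = √739/9 ≈ 3.0205)
u*(-1386 + 2380) = (√739/9)*(-1386 + 2380) = (√739/9)*994 = 994*√739/9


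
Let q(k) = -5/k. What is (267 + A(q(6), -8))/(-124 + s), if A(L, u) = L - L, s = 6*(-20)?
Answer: -267/244 ≈ -1.0943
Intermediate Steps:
s = -120
A(L, u) = 0
(267 + A(q(6), -8))/(-124 + s) = (267 + 0)/(-124 - 120) = 267/(-244) = 267*(-1/244) = -267/244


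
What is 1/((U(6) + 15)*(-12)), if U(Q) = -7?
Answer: -1/96 ≈ -0.010417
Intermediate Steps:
1/((U(6) + 15)*(-12)) = 1/((-7 + 15)*(-12)) = 1/(8*(-12)) = 1/(-96) = -1/96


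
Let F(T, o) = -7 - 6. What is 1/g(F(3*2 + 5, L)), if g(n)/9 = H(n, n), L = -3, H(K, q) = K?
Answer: -1/117 ≈ -0.0085470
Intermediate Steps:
F(T, o) = -13
g(n) = 9*n
1/g(F(3*2 + 5, L)) = 1/(9*(-13)) = 1/(-117) = -1/117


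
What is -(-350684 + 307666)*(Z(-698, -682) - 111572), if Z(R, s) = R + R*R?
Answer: 16128910812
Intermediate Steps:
Z(R, s) = R + R²
-(-350684 + 307666)*(Z(-698, -682) - 111572) = -(-350684 + 307666)*(-698*(1 - 698) - 111572) = -(-43018)*(-698*(-697) - 111572) = -(-43018)*(486506 - 111572) = -(-43018)*374934 = -1*(-16128910812) = 16128910812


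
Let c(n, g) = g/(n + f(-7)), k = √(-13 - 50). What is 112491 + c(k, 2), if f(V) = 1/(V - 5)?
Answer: 3*(37489*I + 1349892*√7)/(I + 36*√7) ≈ 1.1249e+5 - 0.25195*I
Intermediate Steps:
k = 3*I*√7 (k = √(-63) = 3*I*√7 ≈ 7.9373*I)
f(V) = 1/(-5 + V)
c(n, g) = g/(-1/12 + n) (c(n, g) = g/(n + 1/(-5 - 7)) = g/(n + 1/(-12)) = g/(n - 1/12) = g/(-1/12 + n))
112491 + c(k, 2) = 112491 + 12*2/(-1 + 12*(3*I*√7)) = 112491 + 12*2/(-1 + 36*I*√7) = 112491 + 24/(-1 + 36*I*√7)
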